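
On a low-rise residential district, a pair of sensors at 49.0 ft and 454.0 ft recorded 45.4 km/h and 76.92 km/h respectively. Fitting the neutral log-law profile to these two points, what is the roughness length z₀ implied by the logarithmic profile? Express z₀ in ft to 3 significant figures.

Log law: V(z) ∝ ln(z/z₀). With r = V₁/V₂ = 45.4/76.92 = 0.59022,
r · ln(z₂/z₀) = ln(z₁/z₀) ⇒ ln z₀ = (ln z₁ − r·ln z₂)/(1 − r)
ln z₀ = (3.89182 − 0.59022×6.11810) / 0.40978 = 0.6852
z₀ = exp(0.6852) = 1.984 ft

z₀ ≈ 1.98 ft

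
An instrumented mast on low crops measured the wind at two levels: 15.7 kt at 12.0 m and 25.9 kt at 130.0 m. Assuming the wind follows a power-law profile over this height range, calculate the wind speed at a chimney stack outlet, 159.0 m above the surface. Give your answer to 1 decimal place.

First find α: α = ln(V₂/V₁)/ln(z₂/z₁) = ln(25.9/15.7)/ln(130.0/12.0) = 0.50058/2.38263 = 0.2101
Extrapolate from 130.0 m to 159.0 m: V₃ = 25.9 × (159.0/130.0)^0.2101 = 25.9 × 1.0432 = 27.0193 kt

27.0 kt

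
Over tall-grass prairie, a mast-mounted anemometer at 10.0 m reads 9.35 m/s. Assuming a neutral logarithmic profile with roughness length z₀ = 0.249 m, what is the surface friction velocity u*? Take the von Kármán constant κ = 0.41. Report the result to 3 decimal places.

Log law: V(z) = (u*/κ) · ln(z/z₀) ⇒ u* = κ · V / ln(z/z₀)
u* = 0.41 × 9.35 / ln(10.0/0.249) = 0.41 × 9.35 / 3.6929
   = 3.8335 / 3.6929 = 1.0381 m/s

u* ≈ 1.038 m/s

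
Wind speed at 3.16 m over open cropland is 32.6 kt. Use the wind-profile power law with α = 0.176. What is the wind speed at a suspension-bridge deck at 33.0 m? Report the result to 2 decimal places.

Power-law profile: V₂ = V₁ · (z₂/z₁)^α
V₂ = 32.6 × (33.0/3.16)^0.176 = 32.6 × (10.4430)^0.176
    = 32.6 × 1.5112 = 49.2642 kt

49.26 kt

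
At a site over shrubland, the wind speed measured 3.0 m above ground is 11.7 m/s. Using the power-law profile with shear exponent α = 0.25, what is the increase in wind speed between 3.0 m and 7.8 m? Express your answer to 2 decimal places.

Power law: V₂ = V₁ · (z₂/z₁)^α = 11.7 × (2.6000)^0.25 = 14.8569 m/s
ΔV = 14.8569 − 11.7 = 3.1569 m/s

3.16 m/s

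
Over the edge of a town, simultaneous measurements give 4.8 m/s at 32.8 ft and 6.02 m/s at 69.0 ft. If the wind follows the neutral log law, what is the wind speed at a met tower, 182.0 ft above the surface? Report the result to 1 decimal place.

Log law: V ∝ ln(z/z₀). From the pair, with r = V₁/V₂ = 0.79734,
ln z₀ = (ln z₁ − r·ln z₂)/(1 − r) = (3.4904 − 0.79734×4.2341)/0.20266 = 0.5645 → z₀ = 1.759 ft
V₃ = V₁ · ln(z₃/z₀)/ln(z₁/z₀) = 4.8 × 4.6395/2.9259 = 7.6111 m/s

7.6 m/s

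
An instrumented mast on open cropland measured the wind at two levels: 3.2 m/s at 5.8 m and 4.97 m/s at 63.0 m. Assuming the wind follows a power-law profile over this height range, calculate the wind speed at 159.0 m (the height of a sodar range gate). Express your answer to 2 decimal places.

First find α: α = ln(V₂/V₁)/ln(z₂/z₁) = ln(4.97/3.2)/ln(63.0/5.8) = 0.44027/2.38528 = 0.1846
Extrapolate from 63.0 m to 159.0 m: V₃ = 4.97 × (159.0/63.0)^0.1846 = 4.97 × 1.1863 = 5.8961 m/s

5.90 m/s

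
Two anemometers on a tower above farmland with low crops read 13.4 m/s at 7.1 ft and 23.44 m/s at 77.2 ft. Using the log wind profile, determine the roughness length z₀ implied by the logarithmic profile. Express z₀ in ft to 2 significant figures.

z₀ ≈ 0.29 ft

Log law: V(z) ∝ ln(z/z₀). With r = V₁/V₂ = 13.4/23.44 = 0.57167,
r · ln(z₂/z₀) = ln(z₁/z₀) ⇒ ln z₀ = (ln z₁ − r·ln z₂)/(1 − r)
ln z₀ = (1.96009 − 0.57167×4.34640) / 0.42833 = -1.2248
z₀ = exp(-1.2248) = 0.2938 ft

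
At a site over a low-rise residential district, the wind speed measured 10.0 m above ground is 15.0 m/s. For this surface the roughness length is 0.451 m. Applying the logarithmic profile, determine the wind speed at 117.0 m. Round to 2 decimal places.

Log law: V(z) ∝ ln(z/z₀), so V₂/V₁ = ln(z₂/z₀) / ln(z₁/z₀).
ln(117.0/0.451) = 5.5585, ln(10.0/0.451) = 3.0989
V₂ = 15.0 × 5.5585/3.0989 = 15.0 × 1.7937 = 26.9056 m/s

26.91 m/s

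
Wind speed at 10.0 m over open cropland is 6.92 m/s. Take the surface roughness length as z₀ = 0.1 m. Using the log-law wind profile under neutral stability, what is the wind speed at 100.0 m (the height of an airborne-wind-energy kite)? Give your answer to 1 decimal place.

Log law: V(z) ∝ ln(z/z₀), so V₂/V₁ = ln(z₂/z₀) / ln(z₁/z₀).
ln(100.0/0.1) = 6.9078, ln(10.0/0.1) = 4.6052
V₂ = 6.92 × 6.9078/4.6052 = 6.92 × 1.5000 = 10.3800 m/s

10.4 m/s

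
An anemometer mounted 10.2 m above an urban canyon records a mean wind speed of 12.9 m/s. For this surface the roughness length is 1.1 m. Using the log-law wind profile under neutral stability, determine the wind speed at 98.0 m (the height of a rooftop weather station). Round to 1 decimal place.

Log law: V(z) ∝ ln(z/z₀), so V₂/V₁ = ln(z₂/z₀) / ln(z₁/z₀).
ln(98.0/1.1) = 4.4897, ln(10.2/1.1) = 2.2271
V₂ = 12.9 × 4.4897/2.2271 = 12.9 × 2.0159 = 26.0056 m/s

26.0 m/s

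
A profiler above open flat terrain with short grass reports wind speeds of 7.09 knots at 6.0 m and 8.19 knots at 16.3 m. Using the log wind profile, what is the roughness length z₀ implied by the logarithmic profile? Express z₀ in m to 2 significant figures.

z₀ ≈ 0.0096 m

Log law: V(z) ∝ ln(z/z₀). With r = V₁/V₂ = 7.09/8.19 = 0.86569,
r · ln(z₂/z₀) = ln(z₁/z₀) ⇒ ln z₀ = (ln z₁ − r·ln z₂)/(1 − r)
ln z₀ = (1.79176 − 0.86569×2.79117) / 0.13431 = -4.6499
z₀ = exp(-4.6499) = 0.009563 m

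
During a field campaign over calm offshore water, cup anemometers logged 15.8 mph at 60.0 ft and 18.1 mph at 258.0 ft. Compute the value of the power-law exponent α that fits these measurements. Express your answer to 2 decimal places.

α ≈ 0.09

Power law: V₂/V₁ = (z₂/z₁)^α ⇒ α = ln(V₂/V₁) / ln(z₂/z₁)
α = ln(18.1/15.8) / ln(258.0/60.0) = ln(1.1456) / ln(4.3000)
  = 0.13590 / 1.45862 = 0.09317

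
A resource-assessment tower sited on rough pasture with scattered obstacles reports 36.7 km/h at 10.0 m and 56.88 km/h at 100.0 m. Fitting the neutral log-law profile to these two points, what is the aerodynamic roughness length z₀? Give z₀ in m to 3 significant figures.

z₀ ≈ 0.152 m

Log law: V(z) ∝ ln(z/z₀). With r = V₁/V₂ = 36.7/56.88 = 0.64522,
r · ln(z₂/z₀) = ln(z₁/z₀) ⇒ ln z₀ = (ln z₁ − r·ln z₂)/(1 − r)
ln z₀ = (2.30259 − 0.64522×4.60517) / 0.35478 = -1.8850
z₀ = exp(-1.8850) = 0.1518 m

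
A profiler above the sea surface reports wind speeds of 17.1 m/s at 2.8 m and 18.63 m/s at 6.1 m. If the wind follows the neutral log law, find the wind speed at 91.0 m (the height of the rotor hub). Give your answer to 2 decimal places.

23.94 m/s

Log law: V ∝ ln(z/z₀). From the pair, with r = V₁/V₂ = 0.91787,
ln z₀ = (ln z₁ − r·ln z₂)/(1 − r) = (1.0296 − 0.91787×1.8083)/0.08213 = -7.6732 → z₀ = 0.0004651 m
V₃ = V₁ · ln(z₃/z₀)/ln(z₁/z₀) = 17.1 × 12.1840/8.7028 = 23.9403 m/s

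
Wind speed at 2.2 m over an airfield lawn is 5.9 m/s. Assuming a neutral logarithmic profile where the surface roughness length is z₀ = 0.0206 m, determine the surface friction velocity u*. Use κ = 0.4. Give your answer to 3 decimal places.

u* ≈ 0.505 m/s

Log law: V(z) = (u*/κ) · ln(z/z₀) ⇒ u* = κ · V / ln(z/z₀)
u* = 0.4 × 5.9 / ln(2.2/0.0206) = 0.4 × 5.9 / 4.6709
   = 2.3600 / 4.6709 = 0.5053 m/s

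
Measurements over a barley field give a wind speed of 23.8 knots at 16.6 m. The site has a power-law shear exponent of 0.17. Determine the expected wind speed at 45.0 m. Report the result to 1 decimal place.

28.2 knots

Power-law profile: V₂ = V₁ · (z₂/z₁)^α
V₂ = 23.8 × (45.0/16.6)^0.17 = 23.8 × (2.7108)^0.17
    = 23.8 × 1.1848 = 28.1971 knots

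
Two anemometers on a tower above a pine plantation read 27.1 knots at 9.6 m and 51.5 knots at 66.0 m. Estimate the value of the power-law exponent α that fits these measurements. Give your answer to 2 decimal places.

Power law: V₂/V₁ = (z₂/z₁)^α ⇒ α = ln(V₂/V₁) / ln(z₂/z₁)
α = ln(51.5/27.1) / ln(66.0/9.6) = ln(1.9004) / ln(6.8750)
  = 0.64205 / 1.92789 = 0.33303

α ≈ 0.33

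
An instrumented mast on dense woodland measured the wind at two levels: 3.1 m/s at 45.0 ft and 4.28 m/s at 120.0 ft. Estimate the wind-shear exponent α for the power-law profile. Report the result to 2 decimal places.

Power law: V₂/V₁ = (z₂/z₁)^α ⇒ α = ln(V₂/V₁) / ln(z₂/z₁)
α = ln(4.28/3.1) / ln(120.0/45.0) = ln(1.3806) / ln(2.6667)
  = 0.32255 / 0.98083 = 0.32886

α ≈ 0.33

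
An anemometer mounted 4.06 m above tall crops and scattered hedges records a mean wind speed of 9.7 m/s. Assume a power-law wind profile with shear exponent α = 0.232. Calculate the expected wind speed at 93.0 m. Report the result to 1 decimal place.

Power-law profile: V₂ = V₁ · (z₂/z₁)^α
V₂ = 9.7 × (93.0/4.06)^0.232 = 9.7 × (22.9064)^0.232
    = 9.7 × 2.0678 = 20.0577 m/s

20.1 m/s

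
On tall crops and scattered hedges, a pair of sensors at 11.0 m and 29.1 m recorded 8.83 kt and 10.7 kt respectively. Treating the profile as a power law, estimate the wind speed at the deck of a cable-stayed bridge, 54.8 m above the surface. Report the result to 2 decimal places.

First find α: α = ln(V₂/V₁)/ln(z₂/z₁) = ln(10.7/8.83)/ln(29.1/11.0) = 0.19209/0.97284 = 0.1975
Extrapolate from 29.1 m to 54.8 m: V₃ = 10.7 × (54.8/29.1)^0.1975 = 10.7 × 1.1331 = 12.1244 kt

12.12 kt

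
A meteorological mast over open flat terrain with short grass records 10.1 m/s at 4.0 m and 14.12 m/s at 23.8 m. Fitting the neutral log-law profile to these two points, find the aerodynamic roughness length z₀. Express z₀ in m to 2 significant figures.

z₀ ≈ 0.045 m

Log law: V(z) ∝ ln(z/z₀). With r = V₁/V₂ = 10.1/14.12 = 0.71530,
r · ln(z₂/z₀) = ln(z₁/z₀) ⇒ ln z₀ = (ln z₁ − r·ln z₂)/(1 − r)
ln z₀ = (1.38629 − 0.71530×3.16969) / 0.28470 = -3.0944
z₀ = exp(-3.0944) = 0.04530 m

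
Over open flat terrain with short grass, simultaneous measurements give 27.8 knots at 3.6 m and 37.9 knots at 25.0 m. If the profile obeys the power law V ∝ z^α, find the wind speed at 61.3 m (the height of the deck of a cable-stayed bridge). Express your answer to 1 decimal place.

43.7 knots

First find α: α = ln(V₂/V₁)/ln(z₂/z₁) = ln(37.9/27.8)/ln(25.0/3.6) = 0.30992/1.93794 = 0.1599
Extrapolate from 25.0 m to 61.3 m: V₃ = 37.9 × (61.3/25.0)^0.1599 = 37.9 × 1.1542 = 43.7453 knots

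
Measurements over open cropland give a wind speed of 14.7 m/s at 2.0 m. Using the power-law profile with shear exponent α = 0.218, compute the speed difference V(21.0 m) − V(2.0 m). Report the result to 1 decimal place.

Power law: V₂ = V₁ · (z₂/z₁)^α = 14.7 × (10.5000)^0.218 = 24.5435 m/s
ΔV = 24.5435 − 14.7 = 9.8435 m/s

9.8 m/s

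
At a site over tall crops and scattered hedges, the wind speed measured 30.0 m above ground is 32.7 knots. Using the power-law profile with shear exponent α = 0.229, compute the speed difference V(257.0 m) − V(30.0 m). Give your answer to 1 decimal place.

20.8 knots

Power law: V₂ = V₁ · (z₂/z₁)^α = 32.7 × (8.5667)^0.229 = 53.4763 knots
ΔV = 53.4763 − 32.7 = 20.7763 knots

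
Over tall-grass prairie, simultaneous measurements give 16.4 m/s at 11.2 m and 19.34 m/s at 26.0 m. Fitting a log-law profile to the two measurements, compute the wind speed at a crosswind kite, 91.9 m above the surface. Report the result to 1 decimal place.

Log law: V ∝ ln(z/z₀). From the pair, with r = V₁/V₂ = 0.84798,
ln z₀ = (ln z₁ − r·ln z₂)/(1 − r) = (2.4159 − 0.84798×3.2581)/0.15202 = -2.2820 → z₀ = 0.1021 m
V₃ = V₁ · ln(z₃/z₀)/ln(z₁/z₀) = 16.4 × 6.8027/4.6979 = 23.7477 m/s

23.7 m/s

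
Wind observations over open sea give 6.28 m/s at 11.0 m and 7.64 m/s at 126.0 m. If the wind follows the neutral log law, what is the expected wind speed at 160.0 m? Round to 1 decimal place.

7.8 m/s

Log law: V ∝ ln(z/z₀). From the pair, with r = V₁/V₂ = 0.82199,
ln z₀ = (ln z₁ − r·ln z₂)/(1 − r) = (2.3979 − 0.82199×4.8363)/0.17801 = -8.8617 → z₀ = 0.0001417 m
V₃ = V₁ · ln(z₃/z₀)/ln(z₁/z₀) = 6.28 × 13.9369/11.2596 = 7.7732 m/s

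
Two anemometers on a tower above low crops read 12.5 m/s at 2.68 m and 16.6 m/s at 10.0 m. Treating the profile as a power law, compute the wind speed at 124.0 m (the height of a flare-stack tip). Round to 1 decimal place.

28.6 m/s

First find α: α = ln(V₂/V₁)/ln(z₂/z₁) = ln(16.6/12.5)/ln(10.0/2.68) = 0.28367/1.31677 = 0.2154
Extrapolate from 10.0 m to 124.0 m: V₃ = 16.6 × (124.0/10.0)^0.2154 = 16.6 × 1.7201 = 28.5539 m/s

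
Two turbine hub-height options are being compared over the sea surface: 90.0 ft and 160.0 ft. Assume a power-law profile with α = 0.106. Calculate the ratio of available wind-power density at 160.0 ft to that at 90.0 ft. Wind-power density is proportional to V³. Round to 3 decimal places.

Speed ratio: V_B/V_A = (z_B/z_A)^α = (160.0/90.0)^0.106 = (1.7778)^0.106 = 1.06289
Power-density ratio: P_B/P_A = (V_B/V_A)³ = (1.06289)³ = 1.20077

1.201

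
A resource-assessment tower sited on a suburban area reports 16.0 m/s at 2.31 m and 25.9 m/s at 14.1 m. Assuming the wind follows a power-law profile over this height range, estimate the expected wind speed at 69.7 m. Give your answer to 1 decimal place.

39.6 m/s

First find α: α = ln(V₂/V₁)/ln(z₂/z₁) = ln(25.9/16.0)/ln(14.1/2.31) = 0.48165/1.80893 = 0.2663
Extrapolate from 14.1 m to 69.7 m: V₃ = 25.9 × (69.7/14.1)^0.2663 = 25.9 × 1.5304 = 39.6361 m/s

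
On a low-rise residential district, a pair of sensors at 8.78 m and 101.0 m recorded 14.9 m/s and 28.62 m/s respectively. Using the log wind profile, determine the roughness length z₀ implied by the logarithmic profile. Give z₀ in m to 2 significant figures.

z₀ ≈ 0.62 m

Log law: V(z) ∝ ln(z/z₀). With r = V₁/V₂ = 14.9/28.62 = 0.52061,
r · ln(z₂/z₀) = ln(z₁/z₀) ⇒ ln z₀ = (ln z₁ − r·ln z₂)/(1 − r)
ln z₀ = (2.17248 − 0.52061×4.61512) / 0.47939 = -0.4802
z₀ = exp(-0.4802) = 0.6186 m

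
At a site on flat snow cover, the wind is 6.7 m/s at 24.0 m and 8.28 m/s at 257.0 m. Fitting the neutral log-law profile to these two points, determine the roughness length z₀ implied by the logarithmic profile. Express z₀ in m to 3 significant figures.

z₀ ≈ 0.00103 m

Log law: V(z) ∝ ln(z/z₀). With r = V₁/V₂ = 6.7/8.28 = 0.80918,
r · ln(z₂/z₀) = ln(z₁/z₀) ⇒ ln z₀ = (ln z₁ − r·ln z₂)/(1 − r)
ln z₀ = (3.17805 − 0.80918×5.54908) / 0.19082 = -6.8763
z₀ = exp(-6.8763) = 0.001032 m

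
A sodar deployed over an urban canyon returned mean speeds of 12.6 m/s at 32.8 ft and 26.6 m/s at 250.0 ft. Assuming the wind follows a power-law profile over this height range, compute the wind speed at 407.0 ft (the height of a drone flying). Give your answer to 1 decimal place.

First find α: α = ln(V₂/V₁)/ln(z₂/z₁) = ln(26.6/12.6)/ln(250.0/32.8) = 0.74721/2.03103 = 0.3679
Extrapolate from 250.0 ft to 407.0 ft: V₃ = 26.6 × (407.0/250.0)^0.3679 = 26.6 × 1.1964 = 31.8236 m/s

31.8 m/s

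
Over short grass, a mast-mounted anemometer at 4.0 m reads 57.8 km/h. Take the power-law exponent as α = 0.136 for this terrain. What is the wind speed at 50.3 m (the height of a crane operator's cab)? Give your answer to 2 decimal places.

Power-law profile: V₂ = V₁ · (z₂/z₁)^α
V₂ = 57.8 × (50.3/4.0)^0.136 = 57.8 × (12.5750)^0.136
    = 57.8 × 1.4110 = 81.5569 km/h

81.56 km/h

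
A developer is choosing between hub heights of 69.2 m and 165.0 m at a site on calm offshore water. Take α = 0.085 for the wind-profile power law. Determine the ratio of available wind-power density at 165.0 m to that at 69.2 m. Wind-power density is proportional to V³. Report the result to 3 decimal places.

1.248

Speed ratio: V_B/V_A = (z_B/z_A)^α = (165.0/69.2)^0.085 = (2.3844)^0.085 = 1.07666
Power-density ratio: P_B/P_A = (V_B/V_A)³ = (1.07666)³ = 1.24805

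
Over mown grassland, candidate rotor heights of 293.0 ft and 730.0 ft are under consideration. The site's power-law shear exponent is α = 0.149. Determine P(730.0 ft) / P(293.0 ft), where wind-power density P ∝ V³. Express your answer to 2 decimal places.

Speed ratio: V_B/V_A = (z_B/z_A)^α = (730.0/293.0)^0.149 = (2.4915)^0.149 = 1.14570
Power-density ratio: P_B/P_A = (V_B/V_A)³ = (1.14570)³ = 1.50389

1.50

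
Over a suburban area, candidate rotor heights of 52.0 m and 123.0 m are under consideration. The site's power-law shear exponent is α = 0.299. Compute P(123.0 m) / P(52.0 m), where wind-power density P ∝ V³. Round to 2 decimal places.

Speed ratio: V_B/V_A = (z_B/z_A)^α = (123.0/52.0)^0.299 = (2.3654)^0.299 = 1.29359
Power-density ratio: P_B/P_A = (V_B/V_A)³ = (1.29359)³ = 2.16466

2.16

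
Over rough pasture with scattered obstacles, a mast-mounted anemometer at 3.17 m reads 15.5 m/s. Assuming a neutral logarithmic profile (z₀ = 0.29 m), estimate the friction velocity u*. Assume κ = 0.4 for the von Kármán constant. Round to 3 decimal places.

Log law: V(z) = (u*/κ) · ln(z/z₀) ⇒ u* = κ · V / ln(z/z₀)
u* = 0.4 × 15.5 / ln(3.17/0.29) = 0.4 × 15.5 / 2.3916
   = 6.2000 / 2.3916 = 2.5924 m/s

u* ≈ 2.592 m/s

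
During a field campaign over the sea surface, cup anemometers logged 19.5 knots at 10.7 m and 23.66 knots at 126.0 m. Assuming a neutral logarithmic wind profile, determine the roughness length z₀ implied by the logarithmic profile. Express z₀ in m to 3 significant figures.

Log law: V(z) ∝ ln(z/z₀). With r = V₁/V₂ = 19.5/23.66 = 0.82418,
r · ln(z₂/z₀) = ln(z₁/z₀) ⇒ ln z₀ = (ln z₁ − r·ln z₂)/(1 − r)
ln z₀ = (2.37024 − 0.82418×4.83628) / 0.17582 = -9.1893
z₀ = exp(-9.1893) = 0.0001021 m

z₀ ≈ 0.000102 m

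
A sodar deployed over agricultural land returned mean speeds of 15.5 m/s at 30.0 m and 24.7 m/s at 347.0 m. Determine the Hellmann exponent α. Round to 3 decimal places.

Power law: V₂/V₁ = (z₂/z₁)^α ⇒ α = ln(V₂/V₁) / ln(z₂/z₁)
α = ln(24.7/15.5) / ln(347.0/30.0) = ln(1.5935) / ln(11.5667)
  = 0.46596 / 2.44813 = 0.19033

α ≈ 0.190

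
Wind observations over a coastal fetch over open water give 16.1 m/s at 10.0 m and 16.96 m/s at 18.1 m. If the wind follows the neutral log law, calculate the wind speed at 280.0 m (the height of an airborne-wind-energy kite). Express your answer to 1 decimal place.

Log law: V ∝ ln(z/z₀). From the pair, with r = V₁/V₂ = 0.94929,
ln z₀ = (ln z₁ − r·ln z₂)/(1 − r) = (2.3026 − 0.94929×2.8959)/0.05071 = -8.8050 → z₀ = 0.0001500 m
V₃ = V₁ · ln(z₃/z₀)/ln(z₁/z₀) = 16.1 × 14.4398/11.1076 = 20.9299 m/s

20.9 m/s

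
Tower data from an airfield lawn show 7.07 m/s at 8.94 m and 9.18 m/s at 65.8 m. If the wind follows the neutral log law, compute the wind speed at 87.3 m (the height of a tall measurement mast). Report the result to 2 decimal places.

Log law: V ∝ ln(z/z₀). From the pair, with r = V₁/V₂ = 0.77015,
ln z₀ = (ln z₁ − r·ln z₂)/(1 − r) = (2.1905 − 0.77015×4.1866)/0.22985 = -4.4978 → z₀ = 0.01113 m
V₃ = V₁ · ln(z₃/z₀)/ln(z₁/z₀) = 7.07 × 8.9671/6.6883 = 9.4789 m/s

9.48 m/s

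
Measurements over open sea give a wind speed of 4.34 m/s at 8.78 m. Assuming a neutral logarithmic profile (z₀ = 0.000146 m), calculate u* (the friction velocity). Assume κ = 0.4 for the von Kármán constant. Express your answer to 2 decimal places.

Log law: V(z) = (u*/κ) · ln(z/z₀) ⇒ u* = κ · V / ln(z/z₀)
u* = 0.4 × 4.34 / ln(8.78/0.000146) = 0.4 × 4.34 / 11.0044
   = 1.7360 / 11.0044 = 0.1578 m/s

u* ≈ 0.16 m/s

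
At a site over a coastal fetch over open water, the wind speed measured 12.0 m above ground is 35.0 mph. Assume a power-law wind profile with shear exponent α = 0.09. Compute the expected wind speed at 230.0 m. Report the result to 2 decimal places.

Power-law profile: V₂ = V₁ · (z₂/z₁)^α
V₂ = 35.0 × (230.0/12.0)^0.09 = 35.0 × (19.1667)^0.09
    = 35.0 × 1.3045 = 45.6559 mph

45.66 mph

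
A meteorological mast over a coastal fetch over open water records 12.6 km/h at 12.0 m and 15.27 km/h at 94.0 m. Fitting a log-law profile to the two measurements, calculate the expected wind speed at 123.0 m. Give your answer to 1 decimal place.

Log law: V ∝ ln(z/z₀). From the pair, with r = V₁/V₂ = 0.82515,
ln z₀ = (ln z₁ − r·ln z₂)/(1 − r) = (2.4849 − 0.82515×4.5433)/0.17485 = -7.2288 → z₀ = 0.0007254 m
V₃ = V₁ · ln(z₃/z₀)/ln(z₁/z₀) = 12.6 × 12.0410/9.7137 = 15.6188 km/h

15.6 km/h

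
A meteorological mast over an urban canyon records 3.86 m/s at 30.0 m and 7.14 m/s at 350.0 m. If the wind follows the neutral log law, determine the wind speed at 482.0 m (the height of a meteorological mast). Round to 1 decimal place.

Log law: V ∝ ln(z/z₀). From the pair, with r = V₁/V₂ = 0.54062,
ln z₀ = (ln z₁ − r·ln z₂)/(1 − r) = (3.4012 − 0.54062×5.8579)/0.45938 = 0.5100 → z₀ = 1.665 m
V₃ = V₁ · ln(z₃/z₀)/ln(z₁/z₀) = 3.86 × 5.6679/2.8912 = 7.5672 m/s

7.6 m/s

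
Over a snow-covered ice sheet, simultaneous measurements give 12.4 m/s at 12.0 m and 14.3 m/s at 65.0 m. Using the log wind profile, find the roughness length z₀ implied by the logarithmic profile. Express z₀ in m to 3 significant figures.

z₀ ≈ 0.000195 m

Log law: V(z) ∝ ln(z/z₀). With r = V₁/V₂ = 12.4/14.3 = 0.86713,
r · ln(z₂/z₀) = ln(z₁/z₀) ⇒ ln z₀ = (ln z₁ − r·ln z₂)/(1 − r)
ln z₀ = (2.48491 − 0.86713×4.17439) / 0.13287 = -8.5412
z₀ = exp(-8.5412) = 0.0001953 m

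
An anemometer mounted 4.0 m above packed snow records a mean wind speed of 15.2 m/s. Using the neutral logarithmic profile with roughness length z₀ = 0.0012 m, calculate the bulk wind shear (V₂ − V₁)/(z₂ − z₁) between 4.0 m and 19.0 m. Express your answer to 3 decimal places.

Log law: V₂ = V₁ · ln(z₂/z₀)/ln(z₁/z₀) = 15.2 × 9.6699/8.1117 = 18.1197 m/s
ΔV/Δz = (18.1197 − 15.2)/(19.0 − 4.0) = 2.9197/15.0000 = 0.19465 m/s/m

0.195 m/s/m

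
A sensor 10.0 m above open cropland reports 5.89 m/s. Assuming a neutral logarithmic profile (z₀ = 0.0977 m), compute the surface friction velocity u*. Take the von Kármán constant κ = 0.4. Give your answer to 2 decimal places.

Log law: V(z) = (u*/κ) · ln(z/z₀) ⇒ u* = κ · V / ln(z/z₀)
u* = 0.4 × 5.89 / ln(10.0/0.0977) = 0.4 × 5.89 / 4.6284
   = 2.3560 / 4.6284 = 0.5090 m/s

u* ≈ 0.51 m/s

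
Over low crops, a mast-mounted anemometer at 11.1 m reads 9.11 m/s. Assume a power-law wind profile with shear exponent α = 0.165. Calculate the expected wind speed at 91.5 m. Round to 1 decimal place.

12.9 m/s

Power-law profile: V₂ = V₁ · (z₂/z₁)^α
V₂ = 9.11 × (91.5/11.1)^0.165 = 9.11 × (8.2432)^0.165
    = 9.11 × 1.4163 = 12.9025 m/s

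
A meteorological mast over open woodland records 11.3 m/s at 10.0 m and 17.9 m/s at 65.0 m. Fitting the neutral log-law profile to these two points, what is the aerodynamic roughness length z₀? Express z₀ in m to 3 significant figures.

z₀ ≈ 0.406 m

Log law: V(z) ∝ ln(z/z₀). With r = V₁/V₂ = 11.3/17.9 = 0.63128,
r · ln(z₂/z₀) = ln(z₁/z₀) ⇒ ln z₀ = (ln z₁ − r·ln z₂)/(1 − r)
ln z₀ = (2.30259 − 0.63128×4.17439) / 0.36872 = -0.9022
z₀ = exp(-0.9022) = 0.4057 m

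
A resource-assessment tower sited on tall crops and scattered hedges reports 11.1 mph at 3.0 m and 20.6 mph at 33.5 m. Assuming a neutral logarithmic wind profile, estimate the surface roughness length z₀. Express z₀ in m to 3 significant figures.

Log law: V(z) ∝ ln(z/z₀). With r = V₁/V₂ = 11.1/20.6 = 0.53883,
r · ln(z₂/z₀) = ln(z₁/z₀) ⇒ ln z₀ = (ln z₁ − r·ln z₂)/(1 − r)
ln z₀ = (1.09861 − 0.53883×3.51155) / 0.46117 = -1.7207
z₀ = exp(-1.7207) = 0.1789 m

z₀ ≈ 0.179 m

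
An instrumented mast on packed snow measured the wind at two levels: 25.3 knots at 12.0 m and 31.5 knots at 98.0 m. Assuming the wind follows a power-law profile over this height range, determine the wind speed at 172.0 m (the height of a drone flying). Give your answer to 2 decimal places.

First find α: α = ln(V₂/V₁)/ln(z₂/z₁) = ln(31.5/25.3)/ln(98.0/12.0) = 0.21918/2.10006 = 0.1044
Extrapolate from 98.0 m to 172.0 m: V₃ = 31.5 × (172.0/98.0)^0.1044 = 31.5 × 1.0605 = 33.4048 knots

33.40 knots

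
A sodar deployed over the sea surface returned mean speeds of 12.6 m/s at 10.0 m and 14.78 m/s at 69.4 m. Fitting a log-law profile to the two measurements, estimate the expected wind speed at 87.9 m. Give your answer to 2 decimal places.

15.05 m/s

Log law: V ∝ ln(z/z₀). From the pair, with r = V₁/V₂ = 0.85250,
ln z₀ = (ln z₁ − r·ln z₂)/(1 − r) = (2.3026 − 0.85250×4.2399)/0.14750 = -8.8947 → z₀ = 0.0001371 m
V₃ = V₁ · ln(z₃/z₀)/ln(z₁/z₀) = 12.6 × 13.3709/11.1972 = 15.0459 m/s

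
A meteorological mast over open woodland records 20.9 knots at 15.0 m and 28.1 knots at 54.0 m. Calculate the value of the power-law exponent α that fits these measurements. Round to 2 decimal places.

Power law: V₂/V₁ = (z₂/z₁)^α ⇒ α = ln(V₂/V₁) / ln(z₂/z₁)
α = ln(28.1/20.9) / ln(54.0/15.0) = ln(1.3445) / ln(3.6000)
  = 0.29602 / 1.28093 = 0.23110

α ≈ 0.23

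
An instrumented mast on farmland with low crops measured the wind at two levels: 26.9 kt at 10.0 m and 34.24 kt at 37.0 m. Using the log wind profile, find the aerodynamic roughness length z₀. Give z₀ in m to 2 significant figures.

Log law: V(z) ∝ ln(z/z₀). With r = V₁/V₂ = 26.9/34.24 = 0.78563,
r · ln(z₂/z₀) = ln(z₁/z₀) ⇒ ln z₀ = (ln z₁ − r·ln z₂)/(1 − r)
ln z₀ = (2.30259 − 0.78563×3.61092) / 0.21437 = -2.4923
z₀ = exp(-2.4923) = 0.08272 m

z₀ ≈ 0.083 m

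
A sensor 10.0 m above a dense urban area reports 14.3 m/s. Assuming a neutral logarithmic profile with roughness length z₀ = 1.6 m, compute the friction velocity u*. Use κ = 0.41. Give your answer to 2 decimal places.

Log law: V(z) = (u*/κ) · ln(z/z₀) ⇒ u* = κ · V / ln(z/z₀)
u* = 0.41 × 14.3 / ln(10.0/1.6) = 0.41 × 14.3 / 1.8326
   = 5.8630 / 1.8326 = 3.1993 m/s

u* ≈ 3.20 m/s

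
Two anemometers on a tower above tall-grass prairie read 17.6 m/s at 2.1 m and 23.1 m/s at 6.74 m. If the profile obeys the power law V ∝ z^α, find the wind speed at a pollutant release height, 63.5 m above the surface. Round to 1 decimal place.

First find α: α = ln(V₂/V₁)/ln(z₂/z₁) = ln(23.1/17.6)/ln(6.74/2.1) = 0.27193/1.16612 = 0.2332
Extrapolate from 6.74 m to 63.5 m: V₃ = 23.1 × (63.5/6.74)^0.2332 = 23.1 × 1.6872 = 38.9736 m/s

39.0 m/s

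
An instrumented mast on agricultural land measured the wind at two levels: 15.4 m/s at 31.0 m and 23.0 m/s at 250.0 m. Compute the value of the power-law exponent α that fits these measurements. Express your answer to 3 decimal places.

α ≈ 0.192

Power law: V₂/V₁ = (z₂/z₁)^α ⇒ α = ln(V₂/V₁) / ln(z₂/z₁)
α = ln(23.0/15.4) / ln(250.0/31.0) = ln(1.4935) / ln(8.0645)
  = 0.40113 / 2.08747 = 0.19216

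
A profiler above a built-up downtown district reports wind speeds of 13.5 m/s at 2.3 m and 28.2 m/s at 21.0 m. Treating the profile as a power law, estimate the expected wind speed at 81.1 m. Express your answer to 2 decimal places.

44.23 m/s

First find α: α = ln(V₂/V₁)/ln(z₂/z₁) = ln(28.2/13.5)/ln(21.0/2.3) = 0.73663/2.21161 = 0.3331
Extrapolate from 21.0 m to 81.1 m: V₃ = 28.2 × (81.1/21.0)^0.3331 = 28.2 × 1.5684 = 44.2281 m/s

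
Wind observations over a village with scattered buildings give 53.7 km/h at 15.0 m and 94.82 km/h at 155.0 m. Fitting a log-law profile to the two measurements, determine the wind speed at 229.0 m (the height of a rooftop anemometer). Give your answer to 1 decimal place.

101.7 km/h

Log law: V ∝ ln(z/z₀). From the pair, with r = V₁/V₂ = 0.56634,
ln z₀ = (ln z₁ − r·ln z₂)/(1 − r) = (2.7081 − 0.56634×5.0434)/0.43366 = -0.3418 → z₀ = 0.7105 m
V₃ = V₁ · ln(z₃/z₀)/ln(z₁/z₀) = 53.7 × 5.7755/3.0498 = 101.6921 km/h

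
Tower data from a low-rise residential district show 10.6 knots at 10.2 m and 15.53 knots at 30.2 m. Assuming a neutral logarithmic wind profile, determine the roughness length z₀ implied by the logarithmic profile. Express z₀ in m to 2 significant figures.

Log law: V(z) ∝ ln(z/z₀). With r = V₁/V₂ = 10.6/15.53 = 0.68255,
r · ln(z₂/z₀) = ln(z₁/z₀) ⇒ ln z₀ = (ln z₁ − r·ln z₂)/(1 − r)
ln z₀ = (2.32239 − 0.68255×3.40784) / 0.31745 = -0.0114
z₀ = exp(-0.0114) = 0.9886 m

z₀ ≈ 0.99 m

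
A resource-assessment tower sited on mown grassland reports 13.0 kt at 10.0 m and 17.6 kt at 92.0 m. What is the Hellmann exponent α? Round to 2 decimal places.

α ≈ 0.14

Power law: V₂/V₁ = (z₂/z₁)^α ⇒ α = ln(V₂/V₁) / ln(z₂/z₁)
α = ln(17.6/13.0) / ln(92.0/10.0) = ln(1.3538) / ln(9.2000)
  = 0.30295 / 2.21920 = 0.13651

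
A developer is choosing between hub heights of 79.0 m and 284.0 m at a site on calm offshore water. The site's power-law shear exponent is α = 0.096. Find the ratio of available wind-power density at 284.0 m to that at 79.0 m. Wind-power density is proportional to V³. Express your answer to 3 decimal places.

Speed ratio: V_B/V_A = (z_B/z_A)^α = (284.0/79.0)^0.096 = (3.5949)^0.096 = 1.13070
Power-density ratio: P_B/P_A = (V_B/V_A)³ = (1.13070)³ = 1.44557

1.446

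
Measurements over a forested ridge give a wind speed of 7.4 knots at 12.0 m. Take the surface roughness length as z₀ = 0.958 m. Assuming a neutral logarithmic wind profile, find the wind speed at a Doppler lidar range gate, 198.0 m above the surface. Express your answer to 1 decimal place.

15.6 knots

Log law: V(z) ∝ ln(z/z₀), so V₂/V₁ = ln(z₂/z₀) / ln(z₁/z₀).
ln(198.0/0.958) = 5.3312, ln(12.0/0.958) = 2.5278
V₂ = 7.4 × 5.3312/2.5278 = 7.4 × 2.1090 = 15.6066 knots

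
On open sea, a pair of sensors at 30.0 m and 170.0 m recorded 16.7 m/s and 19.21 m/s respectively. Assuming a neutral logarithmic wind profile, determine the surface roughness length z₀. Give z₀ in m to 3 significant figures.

z₀ ≈ 0.000292 m

Log law: V(z) ∝ ln(z/z₀). With r = V₁/V₂ = 16.7/19.21 = 0.86934,
r · ln(z₂/z₀) = ln(z₁/z₀) ⇒ ln z₀ = (ln z₁ − r·ln z₂)/(1 − r)
ln z₀ = (3.40120 − 0.86934×5.13580) / 0.13066 = -8.1398
z₀ = exp(-8.1398) = 0.0002917 m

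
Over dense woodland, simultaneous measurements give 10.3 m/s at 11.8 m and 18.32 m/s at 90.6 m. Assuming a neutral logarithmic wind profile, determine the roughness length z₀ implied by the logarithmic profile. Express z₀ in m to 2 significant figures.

Log law: V(z) ∝ ln(z/z₀). With r = V₁/V₂ = 10.3/18.32 = 0.56223,
r · ln(z₂/z₀) = ln(z₁/z₀) ⇒ ln z₀ = (ln z₁ − r·ln z₂)/(1 − r)
ln z₀ = (2.46810 − 0.56223×4.50645) / 0.43777 = -0.1497
z₀ = exp(-0.1497) = 0.8609 m

z₀ ≈ 0.86 m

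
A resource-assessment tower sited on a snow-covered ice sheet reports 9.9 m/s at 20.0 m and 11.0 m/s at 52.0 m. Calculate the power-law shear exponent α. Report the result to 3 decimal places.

Power law: V₂/V₁ = (z₂/z₁)^α ⇒ α = ln(V₂/V₁) / ln(z₂/z₁)
α = ln(11.0/9.9) / ln(52.0/20.0) = ln(1.1111) / ln(2.6000)
  = 0.10536 / 0.95551 = 0.11027

α ≈ 0.110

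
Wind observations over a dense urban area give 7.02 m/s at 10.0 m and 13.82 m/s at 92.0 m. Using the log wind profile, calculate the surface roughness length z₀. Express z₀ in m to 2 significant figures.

z₀ ≈ 1.0 m

Log law: V(z) ∝ ln(z/z₀). With r = V₁/V₂ = 7.02/13.82 = 0.50796,
r · ln(z₂/z₀) = ln(z₁/z₀) ⇒ ln z₀ = (ln z₁ − r·ln z₂)/(1 − r)
ln z₀ = (2.30259 − 0.50796×4.52179) / 0.49204 = 0.0116
z₀ = exp(0.0116) = 1.012 m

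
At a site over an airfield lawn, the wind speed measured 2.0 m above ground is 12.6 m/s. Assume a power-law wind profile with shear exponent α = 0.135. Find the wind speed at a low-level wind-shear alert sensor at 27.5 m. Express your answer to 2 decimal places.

17.95 m/s

Power-law profile: V₂ = V₁ · (z₂/z₁)^α
V₂ = 12.6 × (27.5/2.0)^0.135 = 12.6 × (13.7500)^0.135
    = 12.6 × 1.4245 = 17.9490 m/s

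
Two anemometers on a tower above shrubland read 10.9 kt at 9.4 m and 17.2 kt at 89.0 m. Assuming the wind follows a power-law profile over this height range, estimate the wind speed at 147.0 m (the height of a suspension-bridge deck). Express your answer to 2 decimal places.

19.04 kt

First find α: α = ln(V₂/V₁)/ln(z₂/z₁) = ln(17.2/10.9)/ln(89.0/9.4) = 0.45615/2.24793 = 0.2029
Extrapolate from 89.0 m to 147.0 m: V₃ = 17.2 × (147.0/89.0)^0.2029 = 17.2 × 1.1072 = 19.0436 kt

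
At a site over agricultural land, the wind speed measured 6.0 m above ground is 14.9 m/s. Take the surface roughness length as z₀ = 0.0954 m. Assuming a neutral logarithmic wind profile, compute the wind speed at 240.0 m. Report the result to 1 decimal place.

28.2 m/s

Log law: V(z) ∝ ln(z/z₀), so V₂/V₁ = ln(z₂/z₀) / ln(z₁/z₀).
ln(240.0/0.0954) = 7.8303, ln(6.0/0.0954) = 4.1414
V₂ = 14.9 × 7.8303/4.1414 = 14.9 × 1.8907 = 28.1718 m/s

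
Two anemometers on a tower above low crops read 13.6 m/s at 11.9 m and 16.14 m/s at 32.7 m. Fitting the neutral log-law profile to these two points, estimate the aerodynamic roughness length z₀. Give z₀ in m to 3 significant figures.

z₀ ≈ 0.0531 m

Log law: V(z) ∝ ln(z/z₀). With r = V₁/V₂ = 13.6/16.14 = 0.84263,
r · ln(z₂/z₀) = ln(z₁/z₀) ⇒ ln z₀ = (ln z₁ − r·ln z₂)/(1 − r)
ln z₀ = (2.47654 − 0.84263×3.48738) / 0.15737 = -2.9358
z₀ = exp(-2.9358) = 0.05309 m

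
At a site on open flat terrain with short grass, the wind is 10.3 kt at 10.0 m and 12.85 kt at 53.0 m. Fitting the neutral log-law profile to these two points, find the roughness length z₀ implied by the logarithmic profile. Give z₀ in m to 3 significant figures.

z₀ ≈ 0.0119 m

Log law: V(z) ∝ ln(z/z₀). With r = V₁/V₂ = 10.3/12.85 = 0.80156,
r · ln(z₂/z₀) = ln(z₁/z₀) ⇒ ln z₀ = (ln z₁ − r·ln z₂)/(1 − r)
ln z₀ = (2.30259 − 0.80156×3.97029) / 0.19844 = -4.4336
z₀ = exp(-4.4336) = 0.01187 m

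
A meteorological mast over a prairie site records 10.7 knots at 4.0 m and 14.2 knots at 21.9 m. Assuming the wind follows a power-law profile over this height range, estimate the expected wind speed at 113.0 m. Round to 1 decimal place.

18.7 knots

First find α: α = ln(V₂/V₁)/ln(z₂/z₁) = ln(14.2/10.7)/ln(21.9/4.0) = 0.28300/1.70019 = 0.1665
Extrapolate from 21.9 m to 113.0 m: V₃ = 14.2 × (113.0/21.9)^0.1665 = 14.2 × 1.3141 = 18.6598 knots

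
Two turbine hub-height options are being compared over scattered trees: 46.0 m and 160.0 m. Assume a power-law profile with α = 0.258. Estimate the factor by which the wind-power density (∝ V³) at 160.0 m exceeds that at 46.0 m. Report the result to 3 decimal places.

2.624

Speed ratio: V_B/V_A = (z_B/z_A)^α = (160.0/46.0)^0.258 = (3.4783)^0.258 = 1.37934
Power-density ratio: P_B/P_A = (V_B/V_A)³ = (1.37934)³ = 2.62430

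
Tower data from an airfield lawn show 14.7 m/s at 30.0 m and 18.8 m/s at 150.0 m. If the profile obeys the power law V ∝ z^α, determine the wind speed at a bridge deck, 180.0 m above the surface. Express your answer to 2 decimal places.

19.33 m/s

First find α: α = ln(V₂/V₁)/ln(z₂/z₁) = ln(18.8/14.7)/ln(150.0/30.0) = 0.24601/1.60944 = 0.1529
Extrapolate from 150.0 m to 180.0 m: V₃ = 18.8 × (180.0/150.0)^0.1529 = 18.8 × 1.0283 = 19.3313 m/s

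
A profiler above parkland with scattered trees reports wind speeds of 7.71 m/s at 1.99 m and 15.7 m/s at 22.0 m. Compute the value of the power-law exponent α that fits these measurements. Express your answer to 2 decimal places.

Power law: V₂/V₁ = (z₂/z₁)^α ⇒ α = ln(V₂/V₁) / ln(z₂/z₁)
α = ln(15.7/7.71) / ln(22.0/1.99) = ln(2.0363) / ln(11.0553)
  = 0.71114 / 2.40291 = 0.29595

α ≈ 0.30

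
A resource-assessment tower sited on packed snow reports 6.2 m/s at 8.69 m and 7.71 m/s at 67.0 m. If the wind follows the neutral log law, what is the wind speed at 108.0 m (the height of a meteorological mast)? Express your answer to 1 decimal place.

Log law: V ∝ ln(z/z₀). From the pair, with r = V₁/V₂ = 0.80415,
ln z₀ = (ln z₁ − r·ln z₂)/(1 − r) = (2.1622 − 0.80415×4.2047)/0.19585 = -6.2243 → z₀ = 0.001981 m
V₃ = V₁ · ln(z₃/z₀)/ln(z₁/z₀) = 6.2 × 10.9065/8.3865 = 8.0630 m/s

8.1 m/s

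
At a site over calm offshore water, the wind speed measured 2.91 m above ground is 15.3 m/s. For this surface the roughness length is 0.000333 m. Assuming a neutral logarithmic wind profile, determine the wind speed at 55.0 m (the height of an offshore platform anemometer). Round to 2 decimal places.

20.26 m/s

Log law: V(z) ∝ ln(z/z₀), so V₂/V₁ = ln(z₂/z₀) / ln(z₁/z₀).
ln(55.0/0.000333) = 12.0147, ln(2.91/0.000333) = 9.0755
V₂ = 15.3 × 12.0147/9.0755 = 15.3 × 1.3239 = 20.2550 m/s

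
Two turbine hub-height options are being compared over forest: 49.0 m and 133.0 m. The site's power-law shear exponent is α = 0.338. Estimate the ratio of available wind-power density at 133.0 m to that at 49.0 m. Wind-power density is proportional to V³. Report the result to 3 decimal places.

2.752

Speed ratio: V_B/V_A = (z_B/z_A)^α = (133.0/49.0)^0.338 = (2.7143)^0.338 = 1.40144
Power-density ratio: P_B/P_A = (V_B/V_A)³ = (1.40144)³ = 2.75250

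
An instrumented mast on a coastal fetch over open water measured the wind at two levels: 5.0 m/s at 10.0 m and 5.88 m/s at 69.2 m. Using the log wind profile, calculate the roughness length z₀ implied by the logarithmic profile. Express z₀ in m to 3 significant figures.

z₀ ≈ 0.000169 m

Log law: V(z) ∝ ln(z/z₀). With r = V₁/V₂ = 5.0/5.88 = 0.85034,
r · ln(z₂/z₀) = ln(z₁/z₀) ⇒ ln z₀ = (ln z₁ − r·ln z₂)/(1 − r)
ln z₀ = (2.30259 − 0.85034×4.23700) / 0.14966 = -8.6884
z₀ = exp(-8.6884) = 0.0001685 m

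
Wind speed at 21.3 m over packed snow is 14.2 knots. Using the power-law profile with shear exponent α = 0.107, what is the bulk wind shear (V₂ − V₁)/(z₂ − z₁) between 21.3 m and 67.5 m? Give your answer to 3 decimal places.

0.040 knots/m

Power law: V₂ = V₁ · (z₂/z₁)^α = 14.2 × (3.1690)^0.107 = 16.0652 knots
ΔV/Δz = (16.0652 − 14.2)/(67.5 − 21.3) = 1.8652/46.2000 = 0.04037 knots/m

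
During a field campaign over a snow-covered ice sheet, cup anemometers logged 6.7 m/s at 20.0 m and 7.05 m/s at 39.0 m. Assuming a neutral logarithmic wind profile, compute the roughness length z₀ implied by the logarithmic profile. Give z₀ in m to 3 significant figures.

Log law: V(z) ∝ ln(z/z₀). With r = V₁/V₂ = 6.7/7.05 = 0.95035,
r · ln(z₂/z₀) = ln(z₁/z₀) ⇒ ln z₀ = (ln z₁ − r·ln z₂)/(1 − r)
ln z₀ = (2.99573 − 0.95035×3.66356) / 0.04965 = -9.7884
z₀ = exp(-9.7884) = 0.00005610 m

z₀ ≈ 0.0000561 m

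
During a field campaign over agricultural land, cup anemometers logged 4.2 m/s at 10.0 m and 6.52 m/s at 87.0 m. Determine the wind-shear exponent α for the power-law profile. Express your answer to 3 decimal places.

Power law: V₂/V₁ = (z₂/z₁)^α ⇒ α = ln(V₂/V₁) / ln(z₂/z₁)
α = ln(6.52/4.2) / ln(87.0/10.0) = ln(1.5524) / ln(8.7000)
  = 0.43979 / 2.16332 = 0.20329

α ≈ 0.203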